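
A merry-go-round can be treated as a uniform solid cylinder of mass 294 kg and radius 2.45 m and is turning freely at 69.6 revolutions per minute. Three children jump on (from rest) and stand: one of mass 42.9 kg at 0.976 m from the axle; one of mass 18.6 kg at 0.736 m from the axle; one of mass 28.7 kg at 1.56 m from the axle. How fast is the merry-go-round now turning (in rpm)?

The added mass arrives with no angular momentum about the axle, and any external torque about the axle is negligible, so the system's angular momentum is conserved.
I_p = ½(294)(2.45)² = 882.4 kg·m².
Added inertia Σmr² = (42.9)(0.976)² + (18.6)(0.736)² + (28.7)(1.56)² = 120.8 kg·m²; I_f = 882.4 + 120.8 = 1003 kg·m².
ω_f = I_p ω_i / I_f = (882.4)(69.6) / 1003 = 61.22 rpm.

ω_f ≈ 61.2 rpm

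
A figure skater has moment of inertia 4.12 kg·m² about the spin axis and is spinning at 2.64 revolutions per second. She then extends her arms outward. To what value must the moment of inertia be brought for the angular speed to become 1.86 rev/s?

I₂ ≈ 5.85 kg·m²

Angular momentum about the spin axis is conserved since the torque about it is zero.
I₂ = I₁ω₁ / ω₂ = (4.12)(2.64) / (1.86) = 5.848 kg·m².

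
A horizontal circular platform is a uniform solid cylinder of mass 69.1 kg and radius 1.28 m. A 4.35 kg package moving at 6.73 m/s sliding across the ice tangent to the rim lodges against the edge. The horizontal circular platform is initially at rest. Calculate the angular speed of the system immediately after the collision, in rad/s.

|ω_f| ≈ 0.588 rad/s

About the central axle the impulsive forces during the collision are internal, so angular momentum about that axis is conserved.
I_p = ½(69.1)(1.28)² = 56.61 kg·m². Taking the sense of the package's angular momentum as positive, L_{package} = m v R = (4.35)(6.73)(1.28) = 37.47 kg·m²/s.
L_i = 0 + 37.47 = 37.47 kg·m²/s.
After sticking, I_f = I_p + m R² = 56.61 + (4.35)(1.28)² = 63.73 kg·m².
ω_f = L_i / I_f = 37.47 / 63.73 = 0.5880 rad/s.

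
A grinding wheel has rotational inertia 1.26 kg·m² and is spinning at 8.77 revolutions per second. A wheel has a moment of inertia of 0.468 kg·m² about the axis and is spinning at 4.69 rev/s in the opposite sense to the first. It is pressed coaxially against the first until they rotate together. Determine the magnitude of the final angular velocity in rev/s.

|ω_f| ≈ 5.12 rev/s

No external torque acts about the common axis, so total angular momentum is conserved.
Taking A's sense as positive: L = (1.260)(8.77) − (0.4680)(4.69) = 8.855 kg·m²·rev/s.
Combined I = 1.260 + 0.4680 = 1.728 kg·m².
ω_f = L / I = 8.855 / 1.728 = 5.125 rev/s.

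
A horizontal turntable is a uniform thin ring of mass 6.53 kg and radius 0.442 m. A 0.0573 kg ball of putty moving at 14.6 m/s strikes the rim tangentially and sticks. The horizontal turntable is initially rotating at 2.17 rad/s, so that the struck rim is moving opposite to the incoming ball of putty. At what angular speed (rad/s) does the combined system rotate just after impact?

About the axle the impulsive forces during the collision are internal, so angular momentum about that axis is conserved.
I_p = (6.53)(0.442)² = 1.276 kg·m². Taking the sense of the ball of putty's angular momentum as positive, L_{ball} = m v R = (0.0573)(14.6)(0.442) = 0.3698 kg·m²/s.
L_i = −I_p ω_p + m v R = −(1.276)(2.17) + 0.3698 = -2.399 kg·m²/s.
After sticking, I_f = I_p + m R² = 1.276 + (0.0573)(0.442)² = 1.287 kg·m².
ω_f = L_i / I_f = -2.399 / 1.287 = -1.864 rad/s.

|ω_f| ≈ 1.86 rad/s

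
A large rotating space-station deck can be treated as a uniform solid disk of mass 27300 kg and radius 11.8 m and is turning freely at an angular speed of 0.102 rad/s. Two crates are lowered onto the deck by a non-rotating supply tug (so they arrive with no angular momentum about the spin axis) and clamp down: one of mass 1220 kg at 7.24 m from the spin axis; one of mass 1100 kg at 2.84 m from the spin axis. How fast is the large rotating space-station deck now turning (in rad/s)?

The added mass arrives with no angular momentum about the spin axis, and any external torque about the spin axis is negligible, so the system's angular momentum is conserved.
I_p = ½(27300)(11.8)² = 1.901e+06 kg·m².
Added inertia Σmr² = (1220)(7.24)² + (1100)(2.84)² = 72820 kg·m²; I_f = 1.901e+06 + 72820 = 1.973e+06 kg·m².
ω_f = I_p ω_i / I_f = (1.901e+06)(0.102) / 1.973e+06 = 0.09824 rad/s.

ω_f ≈ 0.0982 rad/s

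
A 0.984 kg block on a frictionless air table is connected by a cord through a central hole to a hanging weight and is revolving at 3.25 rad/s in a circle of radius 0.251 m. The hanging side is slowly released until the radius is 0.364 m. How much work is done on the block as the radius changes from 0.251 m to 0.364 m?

No torque about the axis ⇒ m r₁² ω₁ = m r₂² ω₂.
ω₂ = ω₁ (r₁/r₂)² = (3.25)(0.251/0.364)² = 1.545 rad/s.
W = ΔKE = ½m(v₂² − v₁²) = -0.1717 J.

W ≈ -0.172 J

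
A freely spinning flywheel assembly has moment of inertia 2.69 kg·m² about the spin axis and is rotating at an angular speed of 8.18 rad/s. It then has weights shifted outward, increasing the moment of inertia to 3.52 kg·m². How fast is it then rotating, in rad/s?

Angular momentum about the spin axis is conserved since the torque about it is zero.
ω₂ = I₁ω₁ / I₂ = (2.690)(8.18 rad/s) / (3.520) = 6.251 rad/s.

ω₂ ≈ 6.25 rad/s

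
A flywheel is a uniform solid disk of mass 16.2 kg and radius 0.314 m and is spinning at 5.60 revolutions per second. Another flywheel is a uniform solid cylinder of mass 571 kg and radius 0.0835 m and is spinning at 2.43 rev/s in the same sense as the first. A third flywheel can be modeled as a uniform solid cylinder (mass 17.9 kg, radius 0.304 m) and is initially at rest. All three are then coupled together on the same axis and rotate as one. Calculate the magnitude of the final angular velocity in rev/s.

The coupling torques are internal; angular momentum about the shared axis is conserved.
Moments of inertia: I_A = ½(16.2)(0.314)² = 0.7986 kg·m²; I_B = ½(571)(0.0835)² = 1.991 kg·m²; I_C = ½(17.9)(0.304)² = 0.8271 kg·m².
Taking A's sense as positive: L = (0.7986)(5.60) + (1.991)(2.43) = 9.309 kg·m²·rev/s.
Combined I = 0.7986 + 1.991 + 0.8271 = 3.616 kg·m².
ω_f = L / I = 9.309 / 3.616 = 2.574 rev/s.

|ω_f| ≈ 2.57 rev/s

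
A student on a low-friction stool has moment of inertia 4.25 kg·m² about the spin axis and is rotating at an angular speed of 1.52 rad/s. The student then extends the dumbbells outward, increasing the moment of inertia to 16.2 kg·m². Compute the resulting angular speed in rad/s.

No external torque acts about the spin axis, so angular momentum is conserved.
ω₂ = I₁ω₁ / I₂ = (4.250)(1.52 rad/s) / (16.20) = 0.3988 rad/s.

ω₂ ≈ 0.399 rad/s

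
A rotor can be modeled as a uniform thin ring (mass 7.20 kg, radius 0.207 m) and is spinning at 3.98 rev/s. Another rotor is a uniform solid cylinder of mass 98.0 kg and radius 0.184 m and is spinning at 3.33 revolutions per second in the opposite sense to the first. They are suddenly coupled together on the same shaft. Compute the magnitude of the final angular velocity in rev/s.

The coupling torques are internal; angular momentum about the shared axis is conserved.
Moments of inertia: I_A = (7.20)(0.207)² = 0.3085 kg·m²; I_B = ½(98.0)(0.184)² = 1.659 kg·m².
Taking A's sense as positive: L = (0.3085)(3.98) − (1.659)(3.33) = -4.296 kg·m²·rev/s.
Combined I = 0.3085 + 1.659 = 1.967 kg·m².
ω_f = L / I = -4.296 / 1.967 = -2.184 rev/s.

|ω_f| ≈ 2.18 rev/s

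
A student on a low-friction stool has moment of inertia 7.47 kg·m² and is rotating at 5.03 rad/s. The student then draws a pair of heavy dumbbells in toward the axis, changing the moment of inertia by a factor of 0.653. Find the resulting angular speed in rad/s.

ω₂ ≈ 7.70 rad/s

Angular momentum about the spin axis is conserved since the torque about it is zero.
I₂ = 0.653 × 7.47 = 4.878 kg·m².
ω₂ = I₁ω₁ / I₂ = (7.470)(5.03 rad/s) / (4.878) = 7.703 rad/s.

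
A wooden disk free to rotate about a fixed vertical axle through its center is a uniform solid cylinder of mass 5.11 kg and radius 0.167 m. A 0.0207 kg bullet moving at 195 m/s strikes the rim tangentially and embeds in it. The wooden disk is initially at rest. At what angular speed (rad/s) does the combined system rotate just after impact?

|ω_f| ≈ 9.38 rad/s

The axle reaction passes through the axle and exerts no torque about it; angular momentum about the axle is conserved through the impact.
I_p = ½(5.11)(0.167)² = 0.07126 kg·m². Taking the sense of the bullet's angular momentum as positive, L_{bullet} = m v R = (0.0207)(195)(0.167) = 0.6741 kg·m²/s.
L_i = 0 + 0.6741 = 0.6741 kg·m²/s.
After sticking, I_f = I_p + m R² = 0.07126 + (0.0207)(0.167)² = 0.07183 kg·m².
ω_f = L_i / I_f = 0.6741 / 0.07183 = 9.384 rad/s.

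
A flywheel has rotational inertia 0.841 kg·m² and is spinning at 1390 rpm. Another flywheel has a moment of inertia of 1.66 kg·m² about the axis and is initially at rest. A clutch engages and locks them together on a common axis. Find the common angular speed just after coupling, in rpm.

No external torque acts about the common axis, so total angular momentum is conserved.
Taking A's sense as positive: L = (0.8410)(1390) = 1169 kg·m²·rpm.
Combined I = 0.8410 + 1.660 = 2.501 kg·m².
ω_f = L / I = 1169 / 2.501 = 467.4 rpm.

|ω_f| ≈ 467 rpm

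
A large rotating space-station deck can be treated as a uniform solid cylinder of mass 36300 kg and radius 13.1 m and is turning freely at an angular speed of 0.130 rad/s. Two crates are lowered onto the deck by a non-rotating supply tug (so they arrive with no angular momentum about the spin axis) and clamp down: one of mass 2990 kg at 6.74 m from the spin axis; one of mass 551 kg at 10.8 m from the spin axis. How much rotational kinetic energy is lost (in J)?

energy lost ≈ 1590 J

No external torque acts about the spin axis; L_before = L_after.
I_p = ½(36300)(13.1)² = 3.115e+06 kg·m².
Added inertia Σmr² = (2990)(6.74)² + (551)(10.8)² = 2.001e+05 kg·m²; I_f = 3.115e+06 + 2.001e+05 = 3.315e+06 kg·m².
ω_f = I_p ω_i / I_f = (3.115e+06)(0.130) / 3.315e+06 = 0.1222 rad/s.
KE_i = ½(3.115e+06)(0.1300 rad/s)² = 26320 J; KE_f = ½(3.315e+06)(0.1222)² = 24730 J.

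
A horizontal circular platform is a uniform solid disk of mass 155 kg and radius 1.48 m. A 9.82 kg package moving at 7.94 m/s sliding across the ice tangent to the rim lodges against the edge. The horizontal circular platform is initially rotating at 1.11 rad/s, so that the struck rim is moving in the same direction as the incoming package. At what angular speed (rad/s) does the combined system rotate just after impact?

|ω_f| ≈ 1.59 rad/s

About the central axle the impulsive forces during the collision are internal, so angular momentum about that axis is conserved.
I_p = ½(155)(1.48)² = 169.8 kg·m². Taking the sense of the package's angular momentum as positive, L_{package} = m v R = (9.82)(7.94)(1.48) = 115.4 kg·m²/s.
L_i = +I_p ω_p + m v R = +(169.8)(1.11) + 115.4 = 303.8 kg·m²/s.
After sticking, I_f = I_p + m R² = 169.8 + (9.82)(1.48)² = 191.3 kg·m².
ω_f = L_i / I_f = 303.8 / 191.3 = 1.589 rad/s.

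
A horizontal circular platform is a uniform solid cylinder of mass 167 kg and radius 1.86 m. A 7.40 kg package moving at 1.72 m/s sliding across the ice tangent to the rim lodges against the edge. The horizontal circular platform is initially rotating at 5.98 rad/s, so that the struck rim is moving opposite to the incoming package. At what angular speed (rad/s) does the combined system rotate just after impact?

The axle reaction passes through the central axle and exerts no torque about it; angular momentum about the central axle is conserved through the impact.
I_p = ½(167)(1.86)² = 288.9 kg·m². Taking the sense of the package's angular momentum as positive, L_{package} = m v R = (7.40)(1.72)(1.86) = 23.67 kg·m²/s.
L_i = −I_p ω_p + m v R = −(288.9)(5.98) + 23.67 = -1704 kg·m²/s.
After sticking, I_f = I_p + m R² = 288.9 + (7.40)(1.86)² = 314.5 kg·m².
ω_f = L_i / I_f = -1704 / 314.5 = -5.418 rad/s.

|ω_f| ≈ 5.42 rad/s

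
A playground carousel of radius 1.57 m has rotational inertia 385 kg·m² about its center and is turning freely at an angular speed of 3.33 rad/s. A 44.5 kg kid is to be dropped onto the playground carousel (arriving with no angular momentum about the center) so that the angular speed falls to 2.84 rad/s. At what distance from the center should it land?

r ≈ 1.22 m

No external torque acts about the center; L_before = L_after.
I_p ω_i = (I_p + m r²) ω_f ⇒ m r² = I_p(ω_i/ω_f − 1) = 385.0(3.33/2.84 − 1) = 66.43 kg·m².
r = √(66.43/44.5) = 1.222 m.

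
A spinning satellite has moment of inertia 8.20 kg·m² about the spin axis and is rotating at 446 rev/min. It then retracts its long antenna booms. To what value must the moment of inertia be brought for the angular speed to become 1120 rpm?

With no external torque about the axis, L is conserved: I₁ω₁ = I₂ω₂.
I₂ = I₁ω₁ / ω₂ = (8.20)(446) / (1120) = 3.265 kg·m².

I₂ ≈ 3.27 kg·m²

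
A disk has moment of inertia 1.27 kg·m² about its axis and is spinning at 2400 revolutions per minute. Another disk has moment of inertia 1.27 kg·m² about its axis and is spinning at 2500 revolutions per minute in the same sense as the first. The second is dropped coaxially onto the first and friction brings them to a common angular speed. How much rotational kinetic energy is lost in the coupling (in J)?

No external torque acts about the common axis, so total angular momentum is conserved.
Taking A's sense as positive: L = (1.270)(2400) + (1.270)(2500) = 6223 kg·m²·rpm.
Combined I = 1.270 + 1.270 = 2.540 kg·m².
ω_f = L / I = 6223 / 2.540 = 2450 rpm.
KE_i = ½ΣIω² = 83630 J; KE_f = ½(2.540)(256.6)² = 83600 J.

ΔKE lost ≈ 34.8 J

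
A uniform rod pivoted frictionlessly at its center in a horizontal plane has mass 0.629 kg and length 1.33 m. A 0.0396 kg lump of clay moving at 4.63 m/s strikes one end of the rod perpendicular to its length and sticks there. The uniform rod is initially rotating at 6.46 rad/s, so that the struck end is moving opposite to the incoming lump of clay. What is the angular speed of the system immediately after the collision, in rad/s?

The axle reaction passes through the pivot and exerts no torque about it; angular momentum about the pivot is conserved through the impact.
I_p = (1/12)(0.629)(1.33)² = 0.09272 kg·m². Taking the sense of the lump of clay's angular momentum as positive, L_{lump} = m v R = (0.0396)(4.63)(1.33/2) = 0.1219 kg·m²/s.
L_i = −I_p ω_p + m v R = −(0.09272)(6.46) + 0.1219 = -0.4770 kg·m²/s.
After sticking, I_f = I_p + m R² = 0.09272 + (0.0396)(1.33/2)² = 0.1102 kg·m².
ω_f = L_i / I_f = -0.4770 / 0.1102 = -4.328 rad/s.

|ω_f| ≈ 4.33 rad/s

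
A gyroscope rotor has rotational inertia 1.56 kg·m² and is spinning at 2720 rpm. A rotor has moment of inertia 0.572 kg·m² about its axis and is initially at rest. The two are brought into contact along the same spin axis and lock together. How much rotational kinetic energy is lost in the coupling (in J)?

ΔKE lost ≈ 17000 J

No external torque acts about the common axis, so total angular momentum is conserved.
Taking A's sense as positive: L = (1.560)(2720) = 4243 kg·m²·rpm.
Combined I = 1.560 + 0.5720 = 2.132 kg·m².
ω_f = L / I = 4243 / 2.132 = 1990 rpm.
KE_i = ½ΣIω² = 63280 J; KE_f = ½(2.132)(208.4)² = 46300 J.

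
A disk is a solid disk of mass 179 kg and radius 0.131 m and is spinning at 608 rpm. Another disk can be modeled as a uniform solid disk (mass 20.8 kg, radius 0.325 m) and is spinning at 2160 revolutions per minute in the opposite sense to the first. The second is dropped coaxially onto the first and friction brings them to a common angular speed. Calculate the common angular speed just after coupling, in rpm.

No external torque acts about the common axis, so total angular momentum is conserved.
Moments of inertia: I_A = ½(179)(0.131)² = 1.536 kg·m²; I_B = ½(20.8)(0.325)² = 1.099 kg·m².
Taking A's sense as positive: L = (1.536)(608) − (1.099)(2160) = -1439 kg·m²·rpm.
Combined I = 1.536 + 1.099 = 2.634 kg·m².
ω_f = L / I = -1439 / 2.634 = -546.2 rpm.

|ω_f| ≈ 546 rpm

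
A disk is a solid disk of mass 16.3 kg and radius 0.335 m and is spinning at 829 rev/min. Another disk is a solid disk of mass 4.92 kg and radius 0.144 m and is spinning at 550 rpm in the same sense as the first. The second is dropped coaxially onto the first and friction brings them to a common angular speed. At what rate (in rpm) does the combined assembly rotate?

No external torque acts about the common axis, so total angular momentum is conserved.
Moments of inertia: I_A = ½(16.3)(0.335)² = 0.9146 kg·m²; I_B = ½(4.92)(0.144)² = 0.05101 kg·m².
Taking A's sense as positive: L = (0.9146)(829) + (0.05101)(550) = 786.3 kg·m²·rpm.
Combined I = 0.9146 + 0.05101 = 0.9656 kg·m².
ω_f = L / I = 786.3 / 0.9656 = 814.3 rpm.

|ω_f| ≈ 814 rpm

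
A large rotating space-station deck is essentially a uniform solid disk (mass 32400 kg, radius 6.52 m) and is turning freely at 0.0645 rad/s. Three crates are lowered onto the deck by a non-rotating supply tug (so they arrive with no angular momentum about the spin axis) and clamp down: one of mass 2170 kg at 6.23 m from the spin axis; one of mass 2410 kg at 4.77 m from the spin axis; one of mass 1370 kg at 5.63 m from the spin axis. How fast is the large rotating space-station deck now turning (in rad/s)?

ω_f ≈ 0.0510 rad/s

No external torque acts about the spin axis; L_before = L_after.
I_p = ½(32400)(6.52)² = 6.887e+05 kg·m².
Added inertia Σmr² = (2170)(6.23)² + (2410)(4.77)² + (1370)(5.63)² = 1.825e+05 kg·m²; I_f = 6.887e+05 + 1.825e+05 = 8.712e+05 kg·m².
ω_f = I_p ω_i / I_f = (6.887e+05)(0.0645) / 8.712e+05 = 0.05099 rad/s.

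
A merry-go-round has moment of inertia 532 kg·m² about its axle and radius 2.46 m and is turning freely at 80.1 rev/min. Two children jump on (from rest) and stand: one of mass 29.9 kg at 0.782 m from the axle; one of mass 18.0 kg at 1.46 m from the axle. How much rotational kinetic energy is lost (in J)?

No external torque acts about the axle; L_before = L_after.
Added inertia Σmr² = (29.9)(0.782)² + (18.0)(1.46)² = 56.65 kg·m²; I_f = 532.0 + 56.65 = 588.7 kg·m².
ω_f = I_p ω_i / I_f = (532.0)(80.1) / 588.7 = 72.39 rpm.
KE_i = ½(532.0)(8.388 rad/s)² = 18720 J; KE_f = ½(588.7)(7.581)² = 16910 J.

energy lost ≈ 1800 J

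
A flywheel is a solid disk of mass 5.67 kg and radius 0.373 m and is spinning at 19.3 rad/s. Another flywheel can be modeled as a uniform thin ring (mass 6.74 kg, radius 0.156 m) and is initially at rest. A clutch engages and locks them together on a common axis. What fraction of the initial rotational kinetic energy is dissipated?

fraction ≈ 0.294

The coupling torques are internal; angular momentum about the shared axis is conserved.
Moments of inertia: I_A = ½(5.67)(0.373)² = 0.3944 kg·m²; I_B = (6.74)(0.156)² = 0.1640 kg·m².
Taking A's sense as positive: L = (0.3944)(19.3) = 7.613 kg·m²·rad/s.
Combined I = 0.3944 + 0.1640 = 0.5585 kg·m².
ω_f = L / I = 7.613 / 0.5585 = 13.63 rad/s.
KE_i = ½ΣIω² = 73.46 J; KE_f = ½(0.5585)(13.63)² = 51.88 J.
Fraction dissipated = (KE_i − KE_f)/KE_i = 0.2937.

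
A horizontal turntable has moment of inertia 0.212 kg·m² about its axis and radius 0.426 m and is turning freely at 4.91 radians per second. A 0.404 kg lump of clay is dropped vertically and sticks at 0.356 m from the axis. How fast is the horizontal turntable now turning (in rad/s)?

ω_f ≈ 3.95 rad/s

The added mass arrives with no angular momentum about the axis, and any external torque about the axis is negligible, so the system's angular momentum is conserved.
Added inertia Σmr² = (0.404)(0.356)² = 0.05120 kg·m²; I_f = 0.2120 + 0.05120 = 0.2632 kg·m².
ω_f = I_p ω_i / I_f = (0.2120)(4.91) / 0.2632 = 3.955 rad/s.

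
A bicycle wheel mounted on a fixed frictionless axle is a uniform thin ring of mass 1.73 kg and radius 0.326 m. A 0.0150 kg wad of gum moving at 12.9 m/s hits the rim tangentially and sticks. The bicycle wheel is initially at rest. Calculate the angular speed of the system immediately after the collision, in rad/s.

|ω_f| ≈ 0.340 rad/s

The axle reaction passes through the axle and exerts no torque about it; angular momentum about the axle is conserved through the impact.
I_p = (1.73)(0.326)² = 0.1839 kg·m². Taking the sense of the wad of gum's angular momentum as positive, L_{wad} = m v R = (0.0150)(12.9)(0.326) = 0.06308 kg·m²/s.
L_i = 0 + 0.06308 = 0.06308 kg·m²/s.
After sticking, I_f = I_p + m R² = 0.1839 + (0.0150)(0.326)² = 0.1855 kg·m².
ω_f = L_i / I_f = 0.06308 / 0.1855 = 0.3401 rad/s.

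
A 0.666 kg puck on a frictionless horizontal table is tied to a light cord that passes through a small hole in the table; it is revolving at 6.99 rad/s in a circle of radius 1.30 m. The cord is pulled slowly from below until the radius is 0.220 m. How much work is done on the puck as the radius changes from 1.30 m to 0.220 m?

W ≈ 933 J

The constraining force is radial, so m r² ω about the center is conserved.
ω₂ = ω₁ (r₁/r₂)² = (6.99)(1.30/0.220)² = 244.1 rad/s.
W = ΔKE = ½m(v₂² − v₁²) = 932.6 J.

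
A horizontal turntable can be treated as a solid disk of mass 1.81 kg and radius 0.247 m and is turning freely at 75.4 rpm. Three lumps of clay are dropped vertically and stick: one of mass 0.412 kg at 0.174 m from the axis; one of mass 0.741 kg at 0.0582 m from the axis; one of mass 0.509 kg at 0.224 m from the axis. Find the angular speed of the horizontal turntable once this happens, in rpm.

The added mass arrives with no angular momentum about the axis, and any external torque about the axis is negligible, so the system's angular momentum is conserved.
I_p = ½(1.81)(0.247)² = 0.05521 kg·m².
Added inertia Σmr² = (0.412)(0.174)² + (0.741)(0.0582)² + (0.509)(0.224)² = 0.04052 kg·m²; I_f = 0.05521 + 0.04052 = 0.09574 kg·m².
ω_f = I_p ω_i / I_f = (0.05521)(75.4) / 0.09574 = 43.48 rpm.

ω_f ≈ 43.5 rpm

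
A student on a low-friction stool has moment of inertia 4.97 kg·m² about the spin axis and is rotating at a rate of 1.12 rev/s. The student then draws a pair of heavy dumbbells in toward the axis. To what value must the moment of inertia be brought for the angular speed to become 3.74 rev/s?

I₂ ≈ 1.49 kg·m²

Angular momentum about the spin axis is conserved since the torque about it is zero.
I₂ = I₁ω₁ / ω₂ = (4.97)(1.12) / (3.74) = 1.488 kg·m².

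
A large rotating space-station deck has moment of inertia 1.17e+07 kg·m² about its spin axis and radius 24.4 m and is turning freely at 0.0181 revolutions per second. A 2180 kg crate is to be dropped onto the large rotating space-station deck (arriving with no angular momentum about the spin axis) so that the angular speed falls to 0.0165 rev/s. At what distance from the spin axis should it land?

r ≈ 22.8 m

No external torque acts about the spin axis; L_before = L_after.
I_p ω_i = (I_p + m r²) ω_f ⇒ m r² = I_p(ω_i/ω_f − 1) = 1.170e+07(0.0181/0.0165 − 1) = 1.135e+06 kg·m².
r = √(1.135e+06/2180) = 22.81 m.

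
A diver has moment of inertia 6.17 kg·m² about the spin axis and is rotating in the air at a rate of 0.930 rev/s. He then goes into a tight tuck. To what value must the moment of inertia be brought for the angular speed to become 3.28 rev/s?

I₂ ≈ 1.75 kg·m²

With no external torque about the axis, L is conserved: I₁ω₁ = I₂ω₂.
I₂ = I₁ω₁ / ω₂ = (6.17)(0.930) / (3.28) = 1.749 kg·m².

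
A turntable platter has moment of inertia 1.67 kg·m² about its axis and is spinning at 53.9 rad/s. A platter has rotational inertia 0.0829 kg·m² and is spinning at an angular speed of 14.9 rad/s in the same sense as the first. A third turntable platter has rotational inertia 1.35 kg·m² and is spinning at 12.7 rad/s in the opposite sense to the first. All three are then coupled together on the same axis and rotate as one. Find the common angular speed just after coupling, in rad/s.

|ω_f| ≈ 23.9 rad/s

The coupling torques are internal; angular momentum about the shared axis is conserved.
Taking A's sense as positive: L = (1.670)(53.9) + (0.08290)(14.9) − (1.350)(12.7) = 74.10 kg·m²·rad/s.
Combined I = 1.670 + 0.08290 + 1.350 = 3.103 kg·m².
ω_f = L / I = 74.10 / 3.103 = 23.88 rad/s.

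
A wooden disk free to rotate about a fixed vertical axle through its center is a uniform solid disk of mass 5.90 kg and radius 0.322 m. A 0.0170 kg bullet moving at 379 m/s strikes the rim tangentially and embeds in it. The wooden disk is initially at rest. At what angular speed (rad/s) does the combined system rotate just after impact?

|ω_f| ≈ 6.74 rad/s

The axle reaction passes through the axle and exerts no torque about it; angular momentum about the axle is conserved through the impact.
I_p = ½(5.90)(0.322)² = 0.3059 kg·m². Taking the sense of the bullet's angular momentum as positive, L_{bullet} = m v R = (0.0170)(379)(0.322) = 2.075 kg·m²/s.
L_i = 0 + 2.075 = 2.075 kg·m²/s.
After sticking, I_f = I_p + m R² = 0.3059 + (0.0170)(0.322)² = 0.3076 kg·m².
ω_f = L_i / I_f = 2.075 / 0.3076 = 6.744 rad/s.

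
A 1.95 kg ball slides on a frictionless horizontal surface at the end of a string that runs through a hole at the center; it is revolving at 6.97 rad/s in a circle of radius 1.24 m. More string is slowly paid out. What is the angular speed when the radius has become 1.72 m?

The constraining force is radial, so m r² ω about the center is conserved.
ω₂ = ω₁ (r₁/r₂)² = (6.97)(1.24/1.72)² = 3.623 rad/s.

ω₂ ≈ 3.62 rad/s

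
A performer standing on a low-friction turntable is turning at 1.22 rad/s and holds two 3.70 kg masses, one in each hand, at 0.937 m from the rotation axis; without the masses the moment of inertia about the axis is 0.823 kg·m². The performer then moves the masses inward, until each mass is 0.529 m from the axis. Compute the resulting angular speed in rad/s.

ω₂ ≈ 3.09 rad/s

Angular momentum about the spin axis is conserved since the torque about it is zero.
I₁ = 0.823 + 2(3.70)(0.937)² = 7.320 kg·m²; I₂ = 0.823 + 2(3.70)(0.529)² = 2.894 kg·m².
ω₂ = I₁ω₁ / I₂ = (7.320)(1.22 rad/s) / (2.894) = 3.086 rad/s.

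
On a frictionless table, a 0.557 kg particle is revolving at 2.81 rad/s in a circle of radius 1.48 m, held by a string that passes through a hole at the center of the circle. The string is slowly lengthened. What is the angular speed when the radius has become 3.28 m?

No torque about the axis ⇒ m r₁² ω₁ = m r₂² ω₂.
ω₂ = ω₁ (r₁/r₂)² = (2.81)(1.48/3.28)² = 0.5721 rad/s.

ω₂ ≈ 0.572 rad/s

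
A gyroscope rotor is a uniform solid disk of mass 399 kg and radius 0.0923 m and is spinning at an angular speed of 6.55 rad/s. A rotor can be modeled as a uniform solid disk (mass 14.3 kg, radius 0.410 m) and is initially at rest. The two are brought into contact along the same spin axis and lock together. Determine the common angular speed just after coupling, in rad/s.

|ω_f| ≈ 3.84 rad/s

No external torque acts about the common axis, so total angular momentum is conserved.
Moments of inertia: I_A = ½(399)(0.0923)² = 1.700 kg·m²; I_B = ½(14.3)(0.410)² = 1.202 kg·m².
Taking A's sense as positive: L = (1.700)(6.55) = 11.13 kg·m²·rad/s.
Combined I = 1.700 + 1.202 = 2.902 kg·m².
ω_f = L / I = 11.13 / 2.902 = 3.837 rad/s.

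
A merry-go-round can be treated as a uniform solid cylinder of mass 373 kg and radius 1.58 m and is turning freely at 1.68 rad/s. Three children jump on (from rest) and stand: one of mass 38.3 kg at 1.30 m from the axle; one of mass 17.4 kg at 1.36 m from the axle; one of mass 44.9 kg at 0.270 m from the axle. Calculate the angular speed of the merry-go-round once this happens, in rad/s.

No external torque acts about the axle; L_before = L_after.
I_p = ½(373)(1.58)² = 465.6 kg·m².
Added inertia Σmr² = (38.3)(1.30)² + (17.4)(1.36)² + (44.9)(0.270)² = 100.2 kg·m²; I_f = 465.6 + 100.2 = 565.8 kg·m².
ω_f = I_p ω_i / I_f = (465.6)(1.68) / 565.8 = 1.383 rad/s.

ω_f ≈ 1.38 rad/s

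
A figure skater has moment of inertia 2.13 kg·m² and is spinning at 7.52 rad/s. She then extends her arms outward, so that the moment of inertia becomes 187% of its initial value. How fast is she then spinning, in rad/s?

ω₂ ≈ 4.02 rad/s

No external torque acts about the spin axis, so angular momentum is conserved.
I₂ = 1.87 × 2.13 = 3.983 kg·m².
ω₂ = I₁ω₁ / I₂ = (2.130)(7.52 rad/s) / (3.983) = 4.021 rad/s.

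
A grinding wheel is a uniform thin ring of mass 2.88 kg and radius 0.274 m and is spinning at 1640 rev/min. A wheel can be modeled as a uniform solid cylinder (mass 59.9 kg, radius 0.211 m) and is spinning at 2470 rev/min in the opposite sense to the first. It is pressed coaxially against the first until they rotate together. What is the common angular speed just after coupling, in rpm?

|ω_f| ≈ 1900 rpm

No external torque acts about the common axis, so total angular momentum is conserved.
Moments of inertia: I_A = (2.88)(0.274)² = 0.2162 kg·m²; I_B = ½(59.9)(0.211)² = 1.333 kg·m².
Taking A's sense as positive: L = (0.2162)(1640) − (1.333)(2470) = -2939 kg·m²·rpm.
Combined I = 0.2162 + 1.333 = 1.550 kg·m².
ω_f = L / I = -2939 / 1.550 = -1897 rpm.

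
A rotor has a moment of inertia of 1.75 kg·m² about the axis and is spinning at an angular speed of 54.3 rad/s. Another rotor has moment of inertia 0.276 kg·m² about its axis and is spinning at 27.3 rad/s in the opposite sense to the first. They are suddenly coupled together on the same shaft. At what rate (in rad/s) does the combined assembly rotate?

|ω_f| ≈ 43.2 rad/s

No external torque acts about the common axis, so total angular momentum is conserved.
Taking A's sense as positive: L = (1.750)(54.3) − (0.2760)(27.3) = 87.49 kg·m²·rad/s.
Combined I = 1.750 + 0.2760 = 2.026 kg·m².
ω_f = L / I = 87.49 / 2.026 = 43.18 rad/s.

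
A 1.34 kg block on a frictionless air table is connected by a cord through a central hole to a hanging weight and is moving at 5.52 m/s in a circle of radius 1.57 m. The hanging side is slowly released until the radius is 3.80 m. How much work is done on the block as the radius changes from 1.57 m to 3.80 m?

W ≈ -16.9 J

The only horizontal force on the mass is along the cord (radial), so it exerts no torque about the hole and angular momentum m v r is conserved.
v₂ = v₁ r₁ / r₂ = (5.52)(1.57) / (3.80) = 2.281 m/s.
W = ΔKE = ½m(v₂² − v₁²) = -16.93 J.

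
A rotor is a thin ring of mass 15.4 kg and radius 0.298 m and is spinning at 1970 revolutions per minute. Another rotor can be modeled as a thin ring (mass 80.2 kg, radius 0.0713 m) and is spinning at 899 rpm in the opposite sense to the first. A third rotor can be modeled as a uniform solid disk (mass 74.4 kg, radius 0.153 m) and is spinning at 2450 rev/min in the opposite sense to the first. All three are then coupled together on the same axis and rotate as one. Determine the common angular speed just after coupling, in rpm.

The coupling torques are internal; angular momentum about the shared axis is conserved.
Moments of inertia: I_A = (15.4)(0.298)² = 1.368 kg·m²; I_B = (80.2)(0.0713)² = 0.4077 kg·m²; I_C = ½(74.4)(0.153)² = 0.8708 kg·m².
Taking A's sense as positive: L = (1.368)(1970) − (0.4077)(899) − (0.8708)(2450) = 194.1 kg·m²·rpm.
Combined I = 1.368 + 0.4077 + 0.8708 = 2.646 kg·m².
ω_f = L / I = 194.1 / 2.646 = 73.36 rpm.

|ω_f| ≈ 73.4 rpm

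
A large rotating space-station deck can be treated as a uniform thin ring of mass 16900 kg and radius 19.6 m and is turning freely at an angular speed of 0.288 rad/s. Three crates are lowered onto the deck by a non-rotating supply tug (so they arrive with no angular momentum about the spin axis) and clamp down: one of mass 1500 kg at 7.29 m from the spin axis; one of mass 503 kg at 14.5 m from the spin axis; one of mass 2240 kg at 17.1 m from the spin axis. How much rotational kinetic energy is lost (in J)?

No external torque acts about the spin axis; L_before = L_after.
I_p = (16900)(19.6)² = 6.492e+06 kg·m².
Added inertia Σmr² = (1500)(7.29)² + (503)(14.5)² + (2240)(17.1)² = 8.405e+05 kg·m²; I_f = 6.492e+06 + 8.405e+05 = 7.333e+06 kg·m².
ω_f = I_p ω_i / I_f = (6.492e+06)(0.288) / 7.333e+06 = 0.2550 rad/s.
KE_i = ½(6.492e+06)(0.2880 rad/s)² = 2.692e+05 J; KE_f = ½(7.333e+06)(0.2550)² = 2.384e+05 J.

energy lost ≈ 30900 J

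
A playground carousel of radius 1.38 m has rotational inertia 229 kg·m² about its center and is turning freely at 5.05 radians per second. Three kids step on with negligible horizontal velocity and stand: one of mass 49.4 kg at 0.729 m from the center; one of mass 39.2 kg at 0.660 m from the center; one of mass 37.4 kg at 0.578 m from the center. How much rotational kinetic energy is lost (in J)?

No external torque acts about the center; L_before = L_after.
Added inertia Σmr² = (49.4)(0.729)² + (39.2)(0.660)² + (37.4)(0.578)² = 55.82 kg·m²; I_f = 229.0 + 55.82 = 284.8 kg·m².
ω_f = I_p ω_i / I_f = (229.0)(5.05) / 284.8 = 4.060 rad/s.
KE_i = ½(229.0)(5.050 rad/s)² = 2920 J; KE_f = ½(284.8)(4.060)² = 2348 J.

energy lost ≈ 572 J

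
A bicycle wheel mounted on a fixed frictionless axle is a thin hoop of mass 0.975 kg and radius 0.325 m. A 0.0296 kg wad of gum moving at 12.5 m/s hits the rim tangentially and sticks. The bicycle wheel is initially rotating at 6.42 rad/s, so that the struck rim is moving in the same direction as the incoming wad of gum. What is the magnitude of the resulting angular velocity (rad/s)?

|ω_f| ≈ 7.36 rad/s

The axle reaction passes through the axle and exerts no torque about it; angular momentum about the axle is conserved through the impact.
I_p = (0.975)(0.325)² = 0.1030 kg·m². Taking the sense of the wad of gum's angular momentum as positive, L_{wad} = m v R = (0.0296)(12.5)(0.325) = 0.1202 kg·m²/s.
L_i = +I_p ω_p + m v R = +(0.1030)(6.42) + 0.1202 = 0.7814 kg·m²/s.
After sticking, I_f = I_p + m R² = 0.1030 + (0.0296)(0.325)² = 0.1061 kg·m².
ω_f = L_i / I_f = 0.7814 / 0.1061 = 7.364 rad/s.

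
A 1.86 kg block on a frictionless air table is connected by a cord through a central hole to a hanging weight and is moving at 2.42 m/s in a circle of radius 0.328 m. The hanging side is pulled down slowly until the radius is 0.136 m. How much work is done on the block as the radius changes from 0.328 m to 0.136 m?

Central (radial) force ⇒ zero torque about the center ⇒ m v r is constant.
v₂ = v₁ r₁ / r₂ = (2.42)(0.328) / (0.136) = 5.836 m/s.
W = ΔKE = ½m(v₂² − v₁²) = 26.23 J.

W ≈ 26.2 J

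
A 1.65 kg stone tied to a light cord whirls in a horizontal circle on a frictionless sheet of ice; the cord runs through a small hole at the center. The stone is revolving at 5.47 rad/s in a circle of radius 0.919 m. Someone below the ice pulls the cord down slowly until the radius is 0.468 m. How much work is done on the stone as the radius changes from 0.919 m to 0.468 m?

No torque about the axis ⇒ m r₁² ω₁ = m r₂² ω₂.
ω₂ = ω₁ (r₁/r₂)² = (5.47)(0.919/0.468)² = 21.09 rad/s.
W = ΔKE = ½m(v₂² − v₁²) = 59.54 J.

W ≈ 59.5 J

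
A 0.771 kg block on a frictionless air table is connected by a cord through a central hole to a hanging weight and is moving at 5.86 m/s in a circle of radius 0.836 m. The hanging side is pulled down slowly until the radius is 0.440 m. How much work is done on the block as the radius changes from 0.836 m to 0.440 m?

W ≈ 34.6 J

The only horizontal force on the mass is along the cord (radial), so it exerts no torque about the hole and angular momentum m v r is conserved.
v₂ = v₁ r₁ / r₂ = (5.86)(0.836) / (0.440) = 11.13 m/s.
W = ΔKE = ½m(v₂² − v₁²) = 34.55 J.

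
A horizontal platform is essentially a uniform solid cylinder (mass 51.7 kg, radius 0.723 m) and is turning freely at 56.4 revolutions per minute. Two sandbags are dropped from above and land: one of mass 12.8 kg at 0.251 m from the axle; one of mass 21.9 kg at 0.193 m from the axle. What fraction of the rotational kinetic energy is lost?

No external torque acts about the axle; L_before = L_after.
I_p = ½(51.7)(0.723)² = 13.51 kg·m².
Added inertia Σmr² = (12.8)(0.251)² + (21.9)(0.193)² = 1.622 kg·m²; I_f = 13.51 + 1.622 = 15.13 kg·m².
ω_f = I_p ω_i / I_f = (13.51)(56.4) / 15.13 = 50.35 rpm.
KE_i = ½(13.51)(5.906 rad/s)² = 235.7 J; KE_f = ½(15.13)(5.273)² = 210.4 J.
Fraction lost = 0.1072.

fraction ≈ 0.107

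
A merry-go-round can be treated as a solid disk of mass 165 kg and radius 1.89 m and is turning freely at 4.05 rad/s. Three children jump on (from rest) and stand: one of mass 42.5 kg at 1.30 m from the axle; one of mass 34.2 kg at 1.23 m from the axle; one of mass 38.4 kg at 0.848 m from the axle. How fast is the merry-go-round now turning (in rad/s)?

The added mass arrives with no angular momentum about the axle, and any external torque about the axle is negligible, so the system's angular momentum is conserved.
I_p = ½(165)(1.89)² = 294.7 kg·m².
Added inertia Σmr² = (42.5)(1.30)² + (34.2)(1.23)² + (38.4)(0.848)² = 151.2 kg·m²; I_f = 294.7 + 151.2 = 445.9 kg·m².
ω_f = I_p ω_i / I_f = (294.7)(4.05) / 445.9 = 2.677 rad/s.

ω_f ≈ 2.68 rad/s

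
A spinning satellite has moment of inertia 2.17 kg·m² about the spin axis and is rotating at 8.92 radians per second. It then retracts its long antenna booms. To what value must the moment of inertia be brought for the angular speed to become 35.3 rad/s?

Angular momentum about the spin axis is conserved since the torque about it is zero.
I₂ = I₁ω₁ / ω₂ = (2.17)(8.92) / (35.3) = 0.5483 kg·m².

I₂ ≈ 0.548 kg·m²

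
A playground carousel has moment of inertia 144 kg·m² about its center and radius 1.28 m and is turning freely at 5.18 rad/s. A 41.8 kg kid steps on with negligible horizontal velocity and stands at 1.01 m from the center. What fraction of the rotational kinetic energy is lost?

No external torque acts about the center; L_before = L_after.
Added inertia Σmr² = (41.8)(1.01)² = 42.64 kg·m²; I_f = 144.0 + 42.64 = 186.6 kg·m².
ω_f = I_p ω_i / I_f = (144.0)(5.18) / 186.6 = 3.997 rad/s.
KE_i = ½(144.0)(5.180 rad/s)² = 1932 J; KE_f = ½(186.6)(3.997)² = 1491 J.
Fraction lost = 0.2285.

fraction ≈ 0.228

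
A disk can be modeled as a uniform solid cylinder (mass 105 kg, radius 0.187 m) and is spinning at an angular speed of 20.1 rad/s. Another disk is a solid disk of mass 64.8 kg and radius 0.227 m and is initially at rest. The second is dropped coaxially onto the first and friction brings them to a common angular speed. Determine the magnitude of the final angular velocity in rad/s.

|ω_f| ≈ 10.5 rad/s

The coupling torques are internal; angular momentum about the shared axis is conserved.
Moments of inertia: I_A = ½(105)(0.187)² = 1.836 kg·m²; I_B = ½(64.8)(0.227)² = 1.670 kg·m².
Taking A's sense as positive: L = (1.836)(20.1) = 36.90 kg·m²·rad/s.
Combined I = 1.836 + 1.670 = 3.505 kg·m².
ω_f = L / I = 36.90 / 3.505 = 10.53 rad/s.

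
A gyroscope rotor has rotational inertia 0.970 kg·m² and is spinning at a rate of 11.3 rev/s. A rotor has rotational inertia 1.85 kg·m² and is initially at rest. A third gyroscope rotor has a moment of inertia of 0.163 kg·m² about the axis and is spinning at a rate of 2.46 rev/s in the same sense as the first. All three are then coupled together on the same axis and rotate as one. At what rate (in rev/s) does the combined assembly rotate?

|ω_f| ≈ 3.81 rev/s

The coupling torques are internal; angular momentum about the shared axis is conserved.
Taking A's sense as positive: L = (0.9700)(11.3) + (0.1630)(2.46) = 11.36 kg·m²·rev/s.
Combined I = 0.9700 + 1.850 + 0.1630 = 2.983 kg·m².
ω_f = L / I = 11.36 / 2.983 = 3.809 rev/s.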